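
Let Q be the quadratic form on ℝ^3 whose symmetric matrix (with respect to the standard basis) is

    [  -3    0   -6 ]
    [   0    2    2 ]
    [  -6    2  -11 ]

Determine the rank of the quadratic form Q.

Congruent diagonalization of A (simultaneous row and column reduction) yields pivots -3, 2, -1.
Counting signs: 1 positive, 2 negative.
The rank is the number of nonzero pivots: 3.

3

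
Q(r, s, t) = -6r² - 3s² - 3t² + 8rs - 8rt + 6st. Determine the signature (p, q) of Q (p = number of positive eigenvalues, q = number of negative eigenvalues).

(0, 2)

The symmetric matrix is A = [[-6, 4, -4], [4, -3, 3], [-4, 3, -3]].
Applying the same elementary operations to the rows and columns of A produces a congruent diagonal matrix with entries -6, -1/3, 0.
Counting signs: 2 negative, 1 zero.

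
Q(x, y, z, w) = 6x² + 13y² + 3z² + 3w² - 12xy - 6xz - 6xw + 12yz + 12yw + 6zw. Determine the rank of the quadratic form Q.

The symmetric matrix is A = [[6, -6, -3, -3], [-6, 13, 6, 6], [-3, 6, 3, 3], [-3, 6, 3, 3]].
Applying the same elementary operations to the rows and columns of A produces a congruent diagonal matrix with entries 6, 7, 3/14, 0.
That gives 3 positive, 1 zero pivots.
The rank is the number of nonzero pivots: 3.

3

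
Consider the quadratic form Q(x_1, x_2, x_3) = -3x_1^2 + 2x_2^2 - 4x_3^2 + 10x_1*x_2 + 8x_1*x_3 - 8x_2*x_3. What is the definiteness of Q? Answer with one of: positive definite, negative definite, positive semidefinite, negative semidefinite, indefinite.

indefinite

The associated matrix is A = [[-3, 5, 4], [5, 2, -4], [4, -4, -4]].
An LDLᵀ factorisation of A has diagonal entries -3, 31/3, 20/31.
Counting signs: 2 positive, 1 negative.
Hence Q is indefinite.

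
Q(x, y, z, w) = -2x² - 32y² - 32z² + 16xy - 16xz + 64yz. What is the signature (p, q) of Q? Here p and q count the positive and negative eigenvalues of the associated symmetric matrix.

The associated matrix is A = [[-2, 8, -8, 0], [8, -32, 32, 0], [-8, 32, -32, 0], [0, 0, 0, 0]].
Symmetric row and column elimination reduces A to a congruent diagonal form with pivots -2, 0, 0, 0.
That gives 1 negative, 3 zero pivots.

(0, 1)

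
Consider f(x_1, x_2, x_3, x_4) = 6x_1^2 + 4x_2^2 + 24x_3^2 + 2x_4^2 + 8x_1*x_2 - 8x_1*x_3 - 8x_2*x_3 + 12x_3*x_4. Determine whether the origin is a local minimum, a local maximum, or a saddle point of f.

The Hessian at the origin is H = [[12, 8, -8, 0], [8, 8, -8, 0], [-8, -8, 48, 12], [0, 0, 12, 4]].
Applying the same elementary operations to the rows and columns of H produces a congruent diagonal matrix with entries 12, 8/3, 40, 2/5.
So there are 4 positive pivots.
H is positive definite, so the origin is a strict local minimum.

local minimum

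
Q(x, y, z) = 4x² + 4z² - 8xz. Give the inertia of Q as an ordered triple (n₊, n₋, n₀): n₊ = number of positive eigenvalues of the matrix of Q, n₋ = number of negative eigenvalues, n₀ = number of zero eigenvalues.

(1, 0, 2)

The associated matrix is A = [[4, 0, -4], [0, 0, 0], [-4, 0, 4]].
Row-reducing A symmetrically gives the diagonal entries 4, 0, 0.
Counting signs: 1 positive, 2 zero.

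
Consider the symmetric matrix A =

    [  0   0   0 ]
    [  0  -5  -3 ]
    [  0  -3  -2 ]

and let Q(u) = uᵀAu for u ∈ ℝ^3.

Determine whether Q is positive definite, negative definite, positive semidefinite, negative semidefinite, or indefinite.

negative semidefinite

Congruent diagonalization of A (simultaneous row and column reduction) yields pivots 0, -5, -1/5.
That gives 2 negative, 1 zero pivots.
Hence Q is negative semidefinite.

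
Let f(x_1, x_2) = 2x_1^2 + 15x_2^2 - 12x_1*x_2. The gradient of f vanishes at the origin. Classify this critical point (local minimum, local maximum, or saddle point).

The Hessian at the origin is H = [[4, -12], [-12, 30]].
det H = 4·30 − (-12)² = -24 < 0, so H is indefinite.
Therefore the origin is a saddle point.

saddle point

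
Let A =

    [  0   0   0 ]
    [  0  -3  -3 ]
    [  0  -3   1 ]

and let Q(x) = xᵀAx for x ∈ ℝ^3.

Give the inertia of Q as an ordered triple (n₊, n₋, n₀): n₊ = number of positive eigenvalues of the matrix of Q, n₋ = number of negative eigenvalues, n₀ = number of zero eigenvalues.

(1, 1, 1)

Congruent diagonalization of A (simultaneous row and column reduction) yields pivots 0, -3, 4.
So there are 1 positive, 1 negative, 1 zero pivots.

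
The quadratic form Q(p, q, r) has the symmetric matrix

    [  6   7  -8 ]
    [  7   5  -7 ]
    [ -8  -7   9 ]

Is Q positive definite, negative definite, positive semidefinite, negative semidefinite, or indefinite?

Symmetric row and column elimination reduces A to a congruent diagonal form with pivots 6, -19/6, 1/19.
That gives 2 positive, 1 negative pivots.
Hence Q is indefinite.

indefinite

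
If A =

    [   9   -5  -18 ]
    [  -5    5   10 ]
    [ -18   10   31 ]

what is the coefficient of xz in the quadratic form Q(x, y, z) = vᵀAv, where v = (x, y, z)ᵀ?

-36

The coefficient of xz is A[1,3] + A[3,1] = 2·(-18) = -36.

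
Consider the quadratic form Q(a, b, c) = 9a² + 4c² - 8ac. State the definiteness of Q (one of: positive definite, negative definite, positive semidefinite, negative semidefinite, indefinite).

positive semidefinite

Write A = [[9, 0, -4], [0, 0, 0], [-4, 0, 4]].
Symmetric row and column elimination reduces A to a congruent diagonal form with pivots 9, 0, 20/9.
Counting signs: 2 positive, 1 zero.
Hence Q is positive semidefinite.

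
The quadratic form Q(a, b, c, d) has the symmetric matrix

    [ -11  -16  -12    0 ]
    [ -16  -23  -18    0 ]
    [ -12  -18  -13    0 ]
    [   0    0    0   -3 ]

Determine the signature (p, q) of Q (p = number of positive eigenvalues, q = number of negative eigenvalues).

(1, 3)

Symmetric row and column elimination reduces A to a congruent diagonal form with pivots -11, 3/11, -1, -3.
So there are 1 positive, 3 negative pivots.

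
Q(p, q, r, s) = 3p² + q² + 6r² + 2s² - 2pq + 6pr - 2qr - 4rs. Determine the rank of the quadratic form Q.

The associated matrix is A = [[3, -1, 3, 0], [-1, 1, -1, 0], [3, -1, 6, -2], [0, 0, -2, 2]].
An LDLᵀ factorisation of A has diagonal entries 3, 2/3, 3, 2/3.
Counting signs: 4 positive.
The rank is the number of nonzero pivots: 4.

4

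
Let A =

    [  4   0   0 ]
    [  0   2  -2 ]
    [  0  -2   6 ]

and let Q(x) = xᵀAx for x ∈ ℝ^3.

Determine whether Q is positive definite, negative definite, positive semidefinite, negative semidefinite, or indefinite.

Congruent diagonalization of A (simultaneous row and column reduction) yields pivots 4, 2, 4.
Counting signs: 3 positive.
Hence Q is positive definite.

positive definite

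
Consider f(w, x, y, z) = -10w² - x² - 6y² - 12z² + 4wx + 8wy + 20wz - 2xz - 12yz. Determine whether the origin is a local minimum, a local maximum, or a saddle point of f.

local maximum

The Hessian at the origin is H = [[-20, 4, 8, 20], [4, -2, 0, -2], [8, 0, -12, -12], [20, -2, -12, -24]].
An LDLᵀ factorisation of H has diagonal entries -20, -6/5, -20/3, -2/5.
Counting signs: 4 negative.
H is negative definite, so the origin is a strict local maximum.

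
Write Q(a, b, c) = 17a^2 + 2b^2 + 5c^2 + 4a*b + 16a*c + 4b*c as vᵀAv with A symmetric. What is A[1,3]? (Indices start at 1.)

8

The coefficient of a·c in Q is 16. For a symmetric A this equals A[1,3] + A[3,1] = 2·A[1,3].
So A[1,3] = 16/2 = 8.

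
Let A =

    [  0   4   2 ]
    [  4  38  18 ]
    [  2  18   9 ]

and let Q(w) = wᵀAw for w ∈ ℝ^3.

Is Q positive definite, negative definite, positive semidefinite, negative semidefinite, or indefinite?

indefinite

A is congruent to a diagonal matrix with 2 positive, 1 negative and 0 zero entries, so Q is indefinite.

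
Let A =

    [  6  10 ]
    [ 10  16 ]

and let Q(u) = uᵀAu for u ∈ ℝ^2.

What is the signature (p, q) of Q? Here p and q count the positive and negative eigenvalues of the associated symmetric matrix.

Applying the same elementary operations to the rows and columns of A produces a congruent diagonal matrix with entries 6, -2/3.
That gives 1 positive, 1 negative pivots.

(1, 1)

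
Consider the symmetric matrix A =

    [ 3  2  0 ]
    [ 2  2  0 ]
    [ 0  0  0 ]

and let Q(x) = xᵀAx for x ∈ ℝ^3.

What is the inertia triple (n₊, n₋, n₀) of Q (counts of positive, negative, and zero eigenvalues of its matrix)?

(2, 0, 1)

Symmetric row and column elimination reduces A to a congruent diagonal form with pivots 3, 2/3, 0.
So there are 2 positive, 1 zero pivots.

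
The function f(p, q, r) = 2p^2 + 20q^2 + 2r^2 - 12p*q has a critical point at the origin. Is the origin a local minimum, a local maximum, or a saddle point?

The Hessian at the origin is H = [[4, -12, 0], [-12, 40, 0], [0, 0, 4]].
Applying the same elementary operations to the rows and columns of H produces a congruent diagonal matrix with entries 4, 4, 4.
So there are 3 positive pivots.
H is positive definite, so the origin is a strict local minimum.

local minimum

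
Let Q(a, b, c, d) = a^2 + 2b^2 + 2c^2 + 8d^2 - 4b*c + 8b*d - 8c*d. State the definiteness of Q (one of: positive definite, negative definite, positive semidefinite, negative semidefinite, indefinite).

The associated matrix is A = [[1, 0, 0, 0], [0, 2, -2, 4], [0, -2, 2, -4], [0, 4, -4, 8]].
Congruent diagonalization of A (simultaneous row and column reduction) yields pivots 1, 2, 0, 0.
That gives 2 positive, 2 zero pivots.
Hence Q is positive semidefinite.

positive semidefinite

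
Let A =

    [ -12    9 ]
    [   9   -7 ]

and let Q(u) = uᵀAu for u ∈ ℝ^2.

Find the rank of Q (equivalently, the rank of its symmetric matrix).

Row-reducing A symmetrically gives the diagonal entries -12, -1/4.
So there are 2 negative pivots.
The rank is the number of nonzero pivots: 2.

2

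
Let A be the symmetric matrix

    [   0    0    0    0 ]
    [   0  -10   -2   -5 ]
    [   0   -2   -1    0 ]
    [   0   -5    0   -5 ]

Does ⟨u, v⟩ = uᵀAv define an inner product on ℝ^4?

Row-reducing A symmetrically gives the diagonal entries 0, -10, -3/5, -5/6.
Counting signs: 3 negative, 1 zero.
Hence Q is negative semidefinite.
⟨·,·⟩ is an inner product exactly when A is positive definite.

no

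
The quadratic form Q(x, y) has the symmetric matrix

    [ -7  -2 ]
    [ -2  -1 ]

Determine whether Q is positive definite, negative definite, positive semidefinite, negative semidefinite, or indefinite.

negative definite

Symmetric row and column elimination reduces A to a congruent diagonal form with pivots -7, -3/7.
That gives 2 negative pivots.
Hence Q is negative definite.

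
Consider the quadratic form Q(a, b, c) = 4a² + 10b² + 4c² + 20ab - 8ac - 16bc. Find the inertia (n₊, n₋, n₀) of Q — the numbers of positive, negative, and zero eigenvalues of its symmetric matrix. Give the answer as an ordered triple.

(2, 1, 0)

The symmetric matrix is A = [[4, 10, -4], [10, 10, -8], [-4, -8, 4]].
Symmetric row and column elimination reduces A to a congruent diagonal form with pivots 4, -15, 4/15.
That gives 2 positive, 1 negative pivots.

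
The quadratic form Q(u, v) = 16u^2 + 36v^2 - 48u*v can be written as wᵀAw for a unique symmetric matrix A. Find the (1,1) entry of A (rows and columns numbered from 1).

The coefficient of u^2 in Q is 16, and that is exactly A[1,1].

16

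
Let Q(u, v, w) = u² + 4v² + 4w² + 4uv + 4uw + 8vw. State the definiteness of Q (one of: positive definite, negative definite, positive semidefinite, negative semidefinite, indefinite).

positive semidefinite

The symmetric matrix is A = [[1, 2, 2], [2, 4, 4], [2, 4, 4]].
Applying the same elementary operations to the rows and columns of A produces a congruent diagonal matrix with entries 1, 0, 0.
Counting signs: 1 positive, 2 zero.
Hence Q is positive semidefinite.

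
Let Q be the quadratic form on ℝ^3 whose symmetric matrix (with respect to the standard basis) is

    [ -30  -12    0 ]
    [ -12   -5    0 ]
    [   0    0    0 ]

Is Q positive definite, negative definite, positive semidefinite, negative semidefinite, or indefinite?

negative semidefinite

Congruent diagonalization of A (simultaneous row and column reduction) yields pivots -30, -1/5, 0.
That gives 2 negative, 1 zero pivots.
Hence Q is negative semidefinite.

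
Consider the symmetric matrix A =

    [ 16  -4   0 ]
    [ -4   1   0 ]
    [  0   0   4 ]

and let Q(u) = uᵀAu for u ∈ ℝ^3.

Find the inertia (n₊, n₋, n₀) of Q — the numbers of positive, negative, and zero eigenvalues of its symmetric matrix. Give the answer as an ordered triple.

Symmetric row and column elimination reduces A to a congruent diagonal form with pivots 16, 0, 4.
So there are 2 positive, 1 zero pivots.

(2, 0, 1)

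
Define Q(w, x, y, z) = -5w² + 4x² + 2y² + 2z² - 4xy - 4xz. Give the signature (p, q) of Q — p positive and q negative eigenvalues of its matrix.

(2, 1)

The symmetric matrix is A = [[-5, 0, 0, 0], [0, 4, -2, -2], [0, -2, 2, 0], [0, -2, 0, 2]].
Congruent diagonalization of A (simultaneous row and column reduction) yields pivots -5, 4, 1, 0.
That gives 2 positive, 1 negative, 1 zero pivots.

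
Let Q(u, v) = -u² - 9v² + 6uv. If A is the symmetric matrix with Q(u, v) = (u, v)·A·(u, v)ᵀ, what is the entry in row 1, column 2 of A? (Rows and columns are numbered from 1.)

3

The coefficient of u·v in Q is 6. For a symmetric A this equals A[1,2] + A[2,1] = 2·A[1,2].
So A[1,2] = 6/2 = 3.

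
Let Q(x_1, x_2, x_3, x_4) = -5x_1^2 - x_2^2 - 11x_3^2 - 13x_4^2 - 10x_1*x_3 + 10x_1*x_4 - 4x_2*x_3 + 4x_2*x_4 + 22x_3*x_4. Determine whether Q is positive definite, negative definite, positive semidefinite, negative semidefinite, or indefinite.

Write A = [[-5, 0, -5, 5], [0, -1, -2, 2], [-5, -2, -11, 11], [5, 2, 11, -13]].
Applying the same elementary operations to the rows and columns of A produces a congruent diagonal matrix with entries -5, -1, -2, -2.
That gives 4 negative pivots.
Hence Q is negative definite.

negative definite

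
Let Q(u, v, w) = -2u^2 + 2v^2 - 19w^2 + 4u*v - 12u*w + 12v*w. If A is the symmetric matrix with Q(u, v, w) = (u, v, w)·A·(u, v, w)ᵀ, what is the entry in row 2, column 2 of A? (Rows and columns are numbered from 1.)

2

The coefficient of v^2 in Q is 2, and that is exactly A[2,2].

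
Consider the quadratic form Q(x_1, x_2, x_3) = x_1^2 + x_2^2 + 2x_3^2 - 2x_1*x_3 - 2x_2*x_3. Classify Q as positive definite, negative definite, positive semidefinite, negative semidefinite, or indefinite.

positive semidefinite

Write A = [[1, 0, -1], [0, 1, -1], [-1, -1, 2]].
Congruent diagonalization of A (simultaneous row and column reduction) yields pivots 1, 1, 0.
That gives 2 positive, 1 zero pivots.
Hence Q is positive semidefinite.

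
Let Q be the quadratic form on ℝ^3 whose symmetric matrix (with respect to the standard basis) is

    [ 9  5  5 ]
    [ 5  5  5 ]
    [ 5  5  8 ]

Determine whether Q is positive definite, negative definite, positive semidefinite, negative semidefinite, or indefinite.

positive definite

Leading principal minors: Δ_1 = 9, Δ_2 = 20, Δ_3 = 60.
All leading principal minors are positive, so by Sylvester's criterion Q is positive definite.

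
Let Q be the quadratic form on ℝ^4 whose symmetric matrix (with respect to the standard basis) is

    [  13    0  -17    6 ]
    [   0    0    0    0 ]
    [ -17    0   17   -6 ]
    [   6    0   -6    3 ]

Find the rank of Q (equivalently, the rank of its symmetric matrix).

3

Row-reducing A symmetrically gives the diagonal entries 13, 0, -68/13, 15/17.
That gives 2 positive, 1 negative, 1 zero pivots.
The rank is the number of nonzero pivots: 3.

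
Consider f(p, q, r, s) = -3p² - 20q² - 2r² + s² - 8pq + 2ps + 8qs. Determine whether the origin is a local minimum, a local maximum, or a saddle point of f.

The Hessian at the origin is H = [[-6, -8, 0, 2], [-8, -40, 0, 8], [0, 0, -4, 0], [2, 8, 0, 2]].
An LDLᵀ factorisation of H has diagonal entries -6, -88/3, -4, 40/11.
So there are 1 positive, 3 negative pivots.
H is indefinite, so the origin is a saddle point.

saddle point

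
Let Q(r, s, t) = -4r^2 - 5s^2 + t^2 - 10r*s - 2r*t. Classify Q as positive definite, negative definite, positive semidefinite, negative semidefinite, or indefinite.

indefinite

Write A = [[-4, -5, -1], [-5, -5, 0], [-1, 0, 1]].
Symmetric row and column elimination reduces A to a congruent diagonal form with pivots -4, 5/4, 0.
That gives 1 positive, 1 negative, 1 zero pivots.
Hence Q is indefinite.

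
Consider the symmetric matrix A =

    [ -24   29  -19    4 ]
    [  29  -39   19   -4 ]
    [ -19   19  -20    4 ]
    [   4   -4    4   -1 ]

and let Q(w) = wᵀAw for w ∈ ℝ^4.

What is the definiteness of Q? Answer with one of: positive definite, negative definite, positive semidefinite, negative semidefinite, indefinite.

Symmetric row and column elimination reduces A to a congruent diagonal form with pivots -24, -95/24, -1, -3/19.
Counting signs: 4 negative.
Hence Q is negative definite.

negative definite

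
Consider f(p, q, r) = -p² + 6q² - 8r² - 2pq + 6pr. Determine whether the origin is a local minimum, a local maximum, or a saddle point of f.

saddle point

The Hessian at the origin is H = [[-2, -2, 6], [-2, 12, 0], [6, 0, -16]].
Applying the same elementary operations to the rows and columns of H produces a congruent diagonal matrix with entries -2, 14, -4/7.
That gives 1 positive, 2 negative pivots.
H is indefinite, so the origin is a saddle point.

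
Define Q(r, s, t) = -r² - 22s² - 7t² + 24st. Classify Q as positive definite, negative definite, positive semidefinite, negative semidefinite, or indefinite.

negative definite

The symmetric matrix is A = [[-1, 0, 0], [0, -22, 12], [0, 12, -7]].
Row-reducing A symmetrically gives the diagonal entries -1, -22, -5/11.
So there are 3 negative pivots.
Hence Q is negative definite.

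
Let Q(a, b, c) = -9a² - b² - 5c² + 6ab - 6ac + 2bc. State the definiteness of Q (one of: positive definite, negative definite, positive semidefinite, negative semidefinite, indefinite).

The associated matrix is A = [[-9, 3, -3], [3, -1, 1], [-3, 1, -5]].
Symmetric row and column elimination reduces A to a congruent diagonal form with pivots -9, 0, -4.
So there are 2 negative, 1 zero pivots.
Hence Q is negative semidefinite.

negative semidefinite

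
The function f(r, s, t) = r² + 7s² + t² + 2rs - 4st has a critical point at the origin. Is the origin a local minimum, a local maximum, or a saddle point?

The Hessian at the origin is H = [[2, 2, 0], [2, 14, -4], [0, -4, 2]].
Symmetric row and column elimination reduces H to a congruent diagonal form with pivots 2, 12, 2/3.
Counting signs: 3 positive.
H is positive definite, so the origin is a strict local minimum.

local minimum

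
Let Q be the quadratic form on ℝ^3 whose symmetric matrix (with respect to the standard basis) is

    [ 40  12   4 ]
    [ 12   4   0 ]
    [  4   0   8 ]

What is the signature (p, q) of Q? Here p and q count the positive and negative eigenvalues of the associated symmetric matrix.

Applying the same elementary operations to the rows and columns of A produces a congruent diagonal matrix with entries 40, 2/5, 4.
That gives 3 positive pivots.

(3, 0)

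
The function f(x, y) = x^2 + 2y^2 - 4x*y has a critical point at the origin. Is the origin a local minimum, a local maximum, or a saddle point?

The Hessian at the origin is H = [[2, -4], [-4, 4]].
det H = 2·4 − (-4)² = -8 < 0, so H is indefinite.
Therefore the origin is a saddle point.

saddle point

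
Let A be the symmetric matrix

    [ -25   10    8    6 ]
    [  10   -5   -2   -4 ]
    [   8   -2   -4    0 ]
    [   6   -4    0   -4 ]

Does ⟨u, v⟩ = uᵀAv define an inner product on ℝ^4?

Symmetric row and column elimination reduces A to a congruent diagonal form with pivots -25, -1, 0, 0.
That gives 2 negative, 2 zero pivots.
Hence Q is negative semidefinite.
⟨·,·⟩ is an inner product exactly when A is positive definite.

no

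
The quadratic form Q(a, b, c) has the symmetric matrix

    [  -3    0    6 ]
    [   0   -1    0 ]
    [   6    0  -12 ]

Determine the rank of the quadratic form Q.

Symmetric row and column elimination reduces A to a congruent diagonal form with pivots -3, -1, 0.
That gives 2 negative, 1 zero pivots.
The rank is the number of nonzero pivots: 2.

2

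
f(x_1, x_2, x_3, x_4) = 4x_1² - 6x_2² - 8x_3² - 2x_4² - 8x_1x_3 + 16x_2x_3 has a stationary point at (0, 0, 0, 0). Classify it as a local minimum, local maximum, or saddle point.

The Hessian at the origin is H = [[8, 0, -8, 0], [0, -12, 16, 0], [-8, 16, -16, 0], [0, 0, 0, -4]].
Symmetric row and column elimination reduces H to a congruent diagonal form with pivots 8, -12, -8/3, -4.
So there are 1 positive, 3 negative pivots.
H is indefinite, so the origin is a saddle point.

saddle point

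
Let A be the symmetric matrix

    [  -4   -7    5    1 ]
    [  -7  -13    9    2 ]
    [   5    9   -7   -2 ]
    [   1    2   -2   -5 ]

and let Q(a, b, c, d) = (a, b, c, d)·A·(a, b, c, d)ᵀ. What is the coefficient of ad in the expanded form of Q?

The coefficient of ad is A[1,4] + A[4,1] = 2·1 = 2.

2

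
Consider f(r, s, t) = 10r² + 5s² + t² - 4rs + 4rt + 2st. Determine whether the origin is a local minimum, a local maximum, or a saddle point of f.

The Hessian at the origin is H = [[20, -4, 4], [-4, 10, 2], [4, 2, 2]].
Symmetric row and column elimination reduces H to a congruent diagonal form with pivots 20, 46/5, 8/23.
So there are 3 positive pivots.
H is positive definite, so the origin is a strict local minimum.

local minimum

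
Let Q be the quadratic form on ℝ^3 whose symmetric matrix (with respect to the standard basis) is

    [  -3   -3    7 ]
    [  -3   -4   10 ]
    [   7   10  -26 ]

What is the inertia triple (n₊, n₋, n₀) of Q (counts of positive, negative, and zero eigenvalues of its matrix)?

Symmetric row and column elimination reduces A to a congruent diagonal form with pivots -3, -1, -2/3.
Counting signs: 3 negative.

(0, 3, 0)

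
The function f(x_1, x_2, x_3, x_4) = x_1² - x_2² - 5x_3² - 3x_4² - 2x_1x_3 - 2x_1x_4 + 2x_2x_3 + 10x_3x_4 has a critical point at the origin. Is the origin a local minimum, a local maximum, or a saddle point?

saddle point

The Hessian at the origin is H = [[2, 0, -2, -2], [0, -2, 2, 0], [-2, 2, -10, 10], [-2, 0, 10, -6]].
Applying the same elementary operations to the rows and columns of H produces a congruent diagonal matrix with entries 2, -2, -10, -8/5.
Counting signs: 1 positive, 3 negative.
H is indefinite, so the origin is a saddle point.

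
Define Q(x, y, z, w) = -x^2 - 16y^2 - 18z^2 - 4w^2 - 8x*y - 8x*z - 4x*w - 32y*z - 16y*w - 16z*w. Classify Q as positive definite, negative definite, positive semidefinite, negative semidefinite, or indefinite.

negative semidefinite

The symmetric matrix is A = [[-1, -4, -4, -2], [-4, -16, -16, -8], [-4, -16, -18, -8], [-2, -8, -8, -4]].
Row-reducing A symmetrically gives the diagonal entries -1, 0, -2, 0.
That gives 2 negative, 2 zero pivots.
Hence Q is negative semidefinite.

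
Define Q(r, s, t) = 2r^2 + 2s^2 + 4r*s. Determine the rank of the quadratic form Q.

Write A = [[2, 2, 0], [2, 2, 0], [0, 0, 0]].
Congruent diagonalization of A (simultaneous row and column reduction) yields pivots 2, 0, 0.
So there are 1 positive, 2 zero pivots.
The rank is the number of nonzero pivots: 1.

1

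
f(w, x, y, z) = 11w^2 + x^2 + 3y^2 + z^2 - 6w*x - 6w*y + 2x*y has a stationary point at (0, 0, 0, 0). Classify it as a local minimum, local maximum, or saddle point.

The Hessian at the origin is H = [[22, -6, -6, 0], [-6, 2, 2, 0], [-6, 2, 6, 0], [0, 0, 0, 2]].
An LDLᵀ factorisation of H has diagonal entries 22, 4/11, 4, 2.
Counting signs: 4 positive.
H is positive definite, so the origin is a strict local minimum.

local minimum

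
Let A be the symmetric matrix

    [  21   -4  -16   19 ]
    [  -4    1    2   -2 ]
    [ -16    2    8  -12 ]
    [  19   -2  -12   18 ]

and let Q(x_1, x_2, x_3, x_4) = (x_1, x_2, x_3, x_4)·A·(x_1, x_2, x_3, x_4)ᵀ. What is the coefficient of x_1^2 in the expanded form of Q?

21

The coefficient of x_1^2 is the diagonal entry A[1,1] = 21.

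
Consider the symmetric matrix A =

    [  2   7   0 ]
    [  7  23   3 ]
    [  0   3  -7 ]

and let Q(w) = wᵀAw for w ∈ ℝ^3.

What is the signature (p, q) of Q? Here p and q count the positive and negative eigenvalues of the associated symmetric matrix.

(1, 2)

An LDLᵀ factorisation of A has diagonal entries 2, -3/2, -1.
So there are 1 positive, 2 negative pivots.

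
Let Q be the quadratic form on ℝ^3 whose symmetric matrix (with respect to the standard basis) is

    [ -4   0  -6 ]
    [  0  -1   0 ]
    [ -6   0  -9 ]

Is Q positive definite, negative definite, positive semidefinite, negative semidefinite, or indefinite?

Applying the same elementary operations to the rows and columns of A produces a congruent diagonal matrix with entries -4, -1, 0.
So there are 2 negative, 1 zero pivots.
Hence Q is negative semidefinite.

negative semidefinite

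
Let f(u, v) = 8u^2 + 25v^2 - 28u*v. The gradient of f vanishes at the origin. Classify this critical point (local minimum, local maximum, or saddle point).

local minimum

The Hessian at the origin is H = [[16, -28], [-28, 50]].
det H = 16·50 − (-28)² = 16 > 0 and H[1,1] = 16 > 0, so H is positive definite.
Therefore the origin is a local minimum.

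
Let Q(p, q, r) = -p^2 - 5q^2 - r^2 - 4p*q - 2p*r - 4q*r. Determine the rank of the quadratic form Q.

The symmetric matrix is A = [[-1, -2, -1], [-2, -5, -2], [-1, -2, -1]].
Row-reducing A symmetrically gives the diagonal entries -1, -1, 0.
That gives 2 negative, 1 zero pivots.
The rank is the number of nonzero pivots: 2.

2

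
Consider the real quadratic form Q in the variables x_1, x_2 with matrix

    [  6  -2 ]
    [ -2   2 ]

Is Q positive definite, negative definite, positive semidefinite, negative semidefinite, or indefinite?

positive definite

Leading principal minors: Δ_1 = 6, Δ_2 = 8.
All leading principal minors are positive, so by Sylvester's criterion Q is positive definite.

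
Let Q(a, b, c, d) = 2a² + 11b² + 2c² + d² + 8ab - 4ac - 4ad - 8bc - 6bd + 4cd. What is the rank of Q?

The associated matrix is A = [[2, 4, -2, -2], [4, 11, -4, -3], [-2, -4, 2, 2], [-2, -3, 2, 1]].
Congruent diagonalization of A (simultaneous row and column reduction) yields pivots 2, 3, 0, -4/3.
So there are 2 positive, 1 negative, 1 zero pivots.
The rank is the number of nonzero pivots: 3.

3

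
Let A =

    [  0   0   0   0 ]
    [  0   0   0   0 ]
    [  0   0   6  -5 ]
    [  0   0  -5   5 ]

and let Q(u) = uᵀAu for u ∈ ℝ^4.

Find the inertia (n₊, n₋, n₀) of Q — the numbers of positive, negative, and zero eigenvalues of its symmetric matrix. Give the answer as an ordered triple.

(2, 0, 2)

Congruent diagonalization of A (simultaneous row and column reduction) yields pivots 0, 0, 6, 5/6.
That gives 2 positive, 2 zero pivots.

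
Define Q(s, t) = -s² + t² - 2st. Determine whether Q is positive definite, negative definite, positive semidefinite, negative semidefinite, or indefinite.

indefinite

Write A = [[-1, -1], [-1, 1]].
Symmetric row and column elimination reduces A to a congruent diagonal form with pivots -1, 2.
So there are 1 positive, 1 negative pivots.
Hence Q is indefinite.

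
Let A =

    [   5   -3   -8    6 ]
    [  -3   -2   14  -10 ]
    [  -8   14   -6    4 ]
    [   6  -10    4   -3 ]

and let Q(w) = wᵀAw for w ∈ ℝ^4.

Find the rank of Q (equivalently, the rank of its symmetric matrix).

4

Congruent diagonalization of A (simultaneous row and column reduction) yields pivots 5, -19/5, 66/19, -5/11.
So there are 2 positive, 2 negative pivots.
The rank is the number of nonzero pivots: 4.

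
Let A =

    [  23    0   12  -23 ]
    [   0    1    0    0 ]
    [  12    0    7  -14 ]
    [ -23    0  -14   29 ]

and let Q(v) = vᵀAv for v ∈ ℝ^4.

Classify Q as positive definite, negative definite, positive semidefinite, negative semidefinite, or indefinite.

Applying the same elementary operations to the rows and columns of A produces a congruent diagonal matrix with entries 23, 1, 17/23, 10/17.
So there are 4 positive pivots.
Hence Q is positive definite.

positive definite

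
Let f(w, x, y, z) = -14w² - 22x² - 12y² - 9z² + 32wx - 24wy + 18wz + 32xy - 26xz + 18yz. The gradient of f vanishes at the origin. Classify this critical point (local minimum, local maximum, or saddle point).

local maximum

The Hessian at the origin is H = [[-28, 32, -24, 18], [32, -44, 32, -26], [-24, 32, -24, 18], [18, -26, 18, -18]].
Applying the same elementary operations to the rows and columns of H produces a congruent diagonal matrix with entries -28, -52/7, -8/13, -3/2.
Counting signs: 4 negative.
H is negative definite, so the origin is a strict local maximum.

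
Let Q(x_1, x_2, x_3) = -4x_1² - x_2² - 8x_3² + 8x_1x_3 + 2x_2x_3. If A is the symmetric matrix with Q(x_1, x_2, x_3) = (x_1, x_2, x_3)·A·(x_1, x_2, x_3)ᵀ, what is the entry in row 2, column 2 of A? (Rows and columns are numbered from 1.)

The coefficient of x_2² in Q is -1, and that is exactly A[2,2].

-1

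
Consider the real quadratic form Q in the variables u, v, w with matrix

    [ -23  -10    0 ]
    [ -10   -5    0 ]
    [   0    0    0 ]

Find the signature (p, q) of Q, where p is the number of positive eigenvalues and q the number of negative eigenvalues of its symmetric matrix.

(0, 2)

Symmetric row and column elimination reduces A to a congruent diagonal form with pivots -23, -15/23, 0.
That gives 2 negative, 1 zero pivots.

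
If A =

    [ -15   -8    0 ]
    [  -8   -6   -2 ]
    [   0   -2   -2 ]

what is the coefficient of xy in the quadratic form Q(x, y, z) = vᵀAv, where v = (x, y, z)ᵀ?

-16

The coefficient of xy is A[1,2] + A[2,1] = 2·(-8) = -16.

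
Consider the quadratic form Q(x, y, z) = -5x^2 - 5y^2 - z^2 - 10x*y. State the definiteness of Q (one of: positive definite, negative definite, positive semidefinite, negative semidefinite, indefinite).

The symmetric matrix is A = [[-5, -5, 0], [-5, -5, 0], [0, 0, -1]].
Row-reducing A symmetrically gives the diagonal entries -5, 0, -1.
So there are 2 negative, 1 zero pivots.
Hence Q is negative semidefinite.

negative semidefinite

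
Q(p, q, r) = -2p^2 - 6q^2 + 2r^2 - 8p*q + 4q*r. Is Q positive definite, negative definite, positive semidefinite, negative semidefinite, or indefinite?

The associated matrix is A = [[-2, -4, 0], [-4, -6, 2], [0, 2, 2]].
Applying the same elementary operations to the rows and columns of A produces a congruent diagonal matrix with entries -2, 2, 0.
That gives 1 positive, 1 negative, 1 zero pivots.
Hence Q is indefinite.

indefinite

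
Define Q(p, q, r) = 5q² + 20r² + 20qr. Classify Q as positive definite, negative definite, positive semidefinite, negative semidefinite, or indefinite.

The symmetric matrix is A = [[0, 0, 0], [0, 5, 10], [0, 10, 20]].
Applying the same elementary operations to the rows and columns of A produces a congruent diagonal matrix with entries 0, 5, 0.
Counting signs: 1 positive, 2 zero.
Hence Q is positive semidefinite.

positive semidefinite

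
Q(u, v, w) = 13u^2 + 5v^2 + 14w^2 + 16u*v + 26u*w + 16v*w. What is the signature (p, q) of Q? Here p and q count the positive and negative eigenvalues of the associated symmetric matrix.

The symmetric matrix is A = [[13, 8, 13], [8, 5, 8], [13, 8, 14]].
An LDLᵀ factorisation of A has diagonal entries 13, 1/13, 1.
That gives 3 positive pivots.

(3, 0)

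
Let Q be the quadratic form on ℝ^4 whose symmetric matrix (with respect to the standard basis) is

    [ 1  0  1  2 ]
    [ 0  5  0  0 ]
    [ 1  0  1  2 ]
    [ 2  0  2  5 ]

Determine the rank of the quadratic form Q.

3

Symmetric row and column elimination reduces A to a congruent diagonal form with pivots 1, 5, 0, 1.
That gives 3 positive, 1 zero pivots.
The rank is the number of nonzero pivots: 3.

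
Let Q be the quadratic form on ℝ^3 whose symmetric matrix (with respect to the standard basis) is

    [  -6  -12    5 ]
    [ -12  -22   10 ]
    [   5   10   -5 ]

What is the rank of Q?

3

Row-reducing A symmetrically gives the diagonal entries -6, 2, -5/6.
So there are 1 positive, 2 negative pivots.
The rank is the number of nonzero pivots: 3.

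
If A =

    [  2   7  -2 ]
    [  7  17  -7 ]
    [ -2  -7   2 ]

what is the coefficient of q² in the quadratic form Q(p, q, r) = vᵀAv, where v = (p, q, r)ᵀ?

17

The coefficient of q² is the diagonal entry A[2,2] = 17.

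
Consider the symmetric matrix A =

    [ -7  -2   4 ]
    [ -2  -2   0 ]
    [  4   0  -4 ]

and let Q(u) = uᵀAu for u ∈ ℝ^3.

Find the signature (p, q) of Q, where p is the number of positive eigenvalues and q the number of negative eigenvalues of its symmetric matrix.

(0, 3)

An LDLᵀ factorisation of A has diagonal entries -7, -10/7, -4/5.
That gives 3 negative pivots.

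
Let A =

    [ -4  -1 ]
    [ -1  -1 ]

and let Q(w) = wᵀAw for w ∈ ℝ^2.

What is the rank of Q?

Applying the same elementary operations to the rows and columns of A produces a congruent diagonal matrix with entries -4, -3/4.
That gives 2 negative pivots.
The rank is the number of nonzero pivots: 2.

2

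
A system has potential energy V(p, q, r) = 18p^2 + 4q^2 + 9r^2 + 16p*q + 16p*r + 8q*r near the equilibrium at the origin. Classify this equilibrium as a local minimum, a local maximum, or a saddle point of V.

The Hessian at the origin is H = [[36, 16, 16], [16, 8, 8], [16, 8, 18]].
Applying the same elementary operations to the rows and columns of H produces a congruent diagonal matrix with entries 36, 8/9, 10.
Counting signs: 3 positive.
H is positive definite, so the origin is a strict local minimum.

local minimum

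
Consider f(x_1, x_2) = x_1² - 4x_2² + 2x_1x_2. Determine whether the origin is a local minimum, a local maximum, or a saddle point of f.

saddle point

The Hessian at the origin is H = [[2, 2], [2, -8]].
det H = 2·-8 − (2)² = -20 < 0, so H is indefinite.
Therefore the origin is a saddle point.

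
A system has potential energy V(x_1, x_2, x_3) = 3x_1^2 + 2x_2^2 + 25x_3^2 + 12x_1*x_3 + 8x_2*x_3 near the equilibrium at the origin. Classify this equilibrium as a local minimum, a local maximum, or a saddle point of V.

local minimum

The Hessian at the origin is H = [[6, 0, 12], [0, 4, 8], [12, 8, 50]].
Symmetric row and column elimination reduces H to a congruent diagonal form with pivots 6, 4, 10.
So there are 3 positive pivots.
H is positive definite, so the origin is a strict local minimum.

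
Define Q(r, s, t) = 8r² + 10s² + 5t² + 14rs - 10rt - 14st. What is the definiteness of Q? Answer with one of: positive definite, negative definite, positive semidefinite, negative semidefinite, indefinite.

The symmetric matrix is A = [[8, 7, -5], [7, 10, -7], [-5, -7, 5]].
Congruent diagonalization of A (simultaneous row and column reduction) yields pivots 8, 31/8, 3/31.
So there are 3 positive pivots.
Hence Q is positive definite.

positive definite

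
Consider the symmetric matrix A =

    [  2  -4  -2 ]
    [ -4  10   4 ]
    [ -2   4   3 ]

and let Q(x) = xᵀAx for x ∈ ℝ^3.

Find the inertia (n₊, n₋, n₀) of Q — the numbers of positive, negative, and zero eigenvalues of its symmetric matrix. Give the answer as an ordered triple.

Applying the same elementary operations to the rows and columns of A produces a congruent diagonal matrix with entries 2, 2, 1.
Counting signs: 3 positive.

(3, 0, 0)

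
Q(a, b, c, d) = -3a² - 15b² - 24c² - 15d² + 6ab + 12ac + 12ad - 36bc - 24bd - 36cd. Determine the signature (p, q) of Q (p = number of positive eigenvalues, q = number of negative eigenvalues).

The symmetric matrix is A = [[-3, 3, 6, 6], [3, -15, -18, -12], [6, -18, -24, -18], [6, -12, -18, -15]].
Congruent diagonalization of A (simultaneous row and column reduction) yields pivots -3, -12, 0, 0.
So there are 2 negative, 2 zero pivots.

(0, 2)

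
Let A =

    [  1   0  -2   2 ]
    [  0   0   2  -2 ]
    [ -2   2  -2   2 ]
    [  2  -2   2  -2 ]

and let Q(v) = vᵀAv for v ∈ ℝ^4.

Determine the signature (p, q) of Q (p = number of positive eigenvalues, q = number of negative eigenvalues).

(2, 1)

By Sylvester's law of inertia any congruent diagonalization of A has 2 positive, 1 negative and 1 zero entries.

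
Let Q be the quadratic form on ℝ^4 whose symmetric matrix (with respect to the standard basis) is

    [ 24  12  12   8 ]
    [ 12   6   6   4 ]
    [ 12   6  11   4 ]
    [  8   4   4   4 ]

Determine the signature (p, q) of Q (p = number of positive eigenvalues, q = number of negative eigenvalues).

Applying the same elementary operations to the rows and columns of A produces a congruent diagonal matrix with entries 24, 0, 5, 4/3.
So there are 3 positive, 1 zero pivots.

(3, 0)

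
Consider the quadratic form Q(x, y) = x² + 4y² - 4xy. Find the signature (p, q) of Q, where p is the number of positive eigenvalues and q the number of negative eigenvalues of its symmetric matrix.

The associated matrix is A = [[1, -2], [-2, 4]].
Symmetric row and column elimination reduces A to a congruent diagonal form with pivots 1, 0.
Counting signs: 1 positive, 1 zero.

(1, 0)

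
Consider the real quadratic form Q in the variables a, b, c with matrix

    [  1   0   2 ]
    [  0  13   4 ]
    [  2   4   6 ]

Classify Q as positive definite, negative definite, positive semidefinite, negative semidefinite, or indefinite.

positive definite

Applying the same elementary operations to the rows and columns of A produces a congruent diagonal matrix with entries 1, 13, 10/13.
That gives 3 positive pivots.
Hence Q is positive definite.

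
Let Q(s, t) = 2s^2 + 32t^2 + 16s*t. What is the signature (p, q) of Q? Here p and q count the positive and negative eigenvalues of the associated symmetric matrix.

(1, 0)

The symmetric matrix is A = [[2, 8], [8, 32]].
Congruent diagonalization of A (simultaneous row and column reduction) yields pivots 2, 0.
That gives 1 positive, 1 zero pivots.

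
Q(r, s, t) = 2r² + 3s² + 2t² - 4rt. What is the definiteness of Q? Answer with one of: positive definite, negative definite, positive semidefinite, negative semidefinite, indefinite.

The associated matrix is A = [[2, 0, -2], [0, 3, 0], [-2, 0, 2]].
Applying the same elementary operations to the rows and columns of A produces a congruent diagonal matrix with entries 2, 3, 0.
That gives 2 positive, 1 zero pivots.
Hence Q is positive semidefinite.

positive semidefinite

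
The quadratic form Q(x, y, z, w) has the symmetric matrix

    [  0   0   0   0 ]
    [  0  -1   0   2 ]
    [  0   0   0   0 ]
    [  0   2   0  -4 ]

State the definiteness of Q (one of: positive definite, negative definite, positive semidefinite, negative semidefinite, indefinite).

Congruent diagonalization of A (simultaneous row and column reduction) yields pivots 0, -1, 0, 0.
Counting signs: 1 negative, 3 zero.
Hence Q is negative semidefinite.

negative semidefinite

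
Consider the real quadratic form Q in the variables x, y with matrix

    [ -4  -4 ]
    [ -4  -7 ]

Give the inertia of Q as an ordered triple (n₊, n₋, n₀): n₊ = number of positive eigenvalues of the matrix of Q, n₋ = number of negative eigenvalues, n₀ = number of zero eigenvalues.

(0, 2, 0)

Symmetric row and column elimination reduces A to a congruent diagonal form with pivots -4, -3.
Counting signs: 2 negative.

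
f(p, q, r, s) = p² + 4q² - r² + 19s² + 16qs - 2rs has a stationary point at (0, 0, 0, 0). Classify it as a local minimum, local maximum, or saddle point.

saddle point

The Hessian at the origin is H = [[2, 0, 0, 0], [0, 8, 0, 16], [0, 0, -2, -2], [0, 16, -2, 38]].
Congruent diagonalization of H (simultaneous row and column reduction) yields pivots 2, 8, -2, 8.
So there are 3 positive, 1 negative pivots.
H is indefinite, so the origin is a saddle point.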